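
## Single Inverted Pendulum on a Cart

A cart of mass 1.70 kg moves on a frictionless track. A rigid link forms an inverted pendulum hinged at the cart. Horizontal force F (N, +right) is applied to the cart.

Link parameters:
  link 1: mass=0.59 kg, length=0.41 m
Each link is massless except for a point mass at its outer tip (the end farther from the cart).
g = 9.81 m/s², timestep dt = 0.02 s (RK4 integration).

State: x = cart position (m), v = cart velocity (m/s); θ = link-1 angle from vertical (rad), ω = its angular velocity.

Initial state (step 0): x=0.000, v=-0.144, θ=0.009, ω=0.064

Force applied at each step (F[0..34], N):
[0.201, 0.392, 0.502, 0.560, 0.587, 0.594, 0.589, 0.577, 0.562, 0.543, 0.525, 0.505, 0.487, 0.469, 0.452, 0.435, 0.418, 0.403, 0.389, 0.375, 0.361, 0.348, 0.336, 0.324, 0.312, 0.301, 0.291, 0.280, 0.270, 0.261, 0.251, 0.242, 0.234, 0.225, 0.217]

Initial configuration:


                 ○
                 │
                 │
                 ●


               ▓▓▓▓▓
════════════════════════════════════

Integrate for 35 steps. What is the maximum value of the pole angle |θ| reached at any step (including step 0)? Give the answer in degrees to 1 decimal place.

Answer: 1.0°

Derivation:
apply F[0]=+0.201 → step 1: x=-0.003, v=-0.142, θ=0.010, ω=0.064
apply F[1]=+0.392 → step 2: x=-0.006, v=-0.138, θ=0.012, ω=0.060
apply F[2]=+0.502 → step 3: x=-0.008, v=-0.133, θ=0.013, ω=0.054
apply F[3]=+0.560 → step 4: x=-0.011, v=-0.128, θ=0.014, ω=0.046
apply F[4]=+0.587 → step 5: x=-0.013, v=-0.122, θ=0.015, ω=0.038
apply F[5]=+0.594 → step 6: x=-0.016, v=-0.116, θ=0.015, ω=0.031
apply F[6]=+0.589 → step 7: x=-0.018, v=-0.110, θ=0.016, ω=0.024
apply F[7]=+0.577 → step 8: x=-0.020, v=-0.104, θ=0.016, ω=0.018
apply F[8]=+0.562 → step 9: x=-0.022, v=-0.099, θ=0.016, ω=0.012
apply F[9]=+0.543 → step 10: x=-0.024, v=-0.093, θ=0.017, ω=0.007
apply F[10]=+0.525 → step 11: x=-0.026, v=-0.088, θ=0.017, ω=0.003
apply F[11]=+0.505 → step 12: x=-0.028, v=-0.084, θ=0.017, ω=-0.001
apply F[12]=+0.487 → step 13: x=-0.029, v=-0.079, θ=0.017, ω=-0.004
apply F[13]=+0.469 → step 14: x=-0.031, v=-0.075, θ=0.017, ω=-0.007
apply F[14]=+0.452 → step 15: x=-0.032, v=-0.070, θ=0.016, ω=-0.009
apply F[15]=+0.435 → step 16: x=-0.034, v=-0.066, θ=0.016, ω=-0.011
apply F[16]=+0.418 → step 17: x=-0.035, v=-0.063, θ=0.016, ω=-0.013
apply F[17]=+0.403 → step 18: x=-0.036, v=-0.059, θ=0.016, ω=-0.014
apply F[18]=+0.389 → step 19: x=-0.037, v=-0.055, θ=0.015, ω=-0.015
apply F[19]=+0.375 → step 20: x=-0.038, v=-0.052, θ=0.015, ω=-0.016
apply F[20]=+0.361 → step 21: x=-0.039, v=-0.049, θ=0.015, ω=-0.017
apply F[21]=+0.348 → step 22: x=-0.040, v=-0.046, θ=0.014, ω=-0.017
apply F[22]=+0.336 → step 23: x=-0.041, v=-0.043, θ=0.014, ω=-0.017
apply F[23]=+0.324 → step 24: x=-0.042, v=-0.040, θ=0.014, ω=-0.018
apply F[24]=+0.312 → step 25: x=-0.043, v=-0.037, θ=0.013, ω=-0.018
apply F[25]=+0.301 → step 26: x=-0.044, v=-0.034, θ=0.013, ω=-0.018
apply F[26]=+0.291 → step 27: x=-0.044, v=-0.032, θ=0.013, ω=-0.018
apply F[27]=+0.280 → step 28: x=-0.045, v=-0.030, θ=0.012, ω=-0.018
apply F[28]=+0.270 → step 29: x=-0.045, v=-0.027, θ=0.012, ω=-0.018
apply F[29]=+0.261 → step 30: x=-0.046, v=-0.025, θ=0.012, ω=-0.018
apply F[30]=+0.251 → step 31: x=-0.046, v=-0.023, θ=0.011, ω=-0.018
apply F[31]=+0.242 → step 32: x=-0.047, v=-0.021, θ=0.011, ω=-0.017
apply F[32]=+0.234 → step 33: x=-0.047, v=-0.019, θ=0.011, ω=-0.017
apply F[33]=+0.225 → step 34: x=-0.048, v=-0.017, θ=0.010, ω=-0.017
apply F[34]=+0.217 → step 35: x=-0.048, v=-0.015, θ=0.010, ω=-0.017
Max |angle| over trajectory = 0.017 rad = 1.0°.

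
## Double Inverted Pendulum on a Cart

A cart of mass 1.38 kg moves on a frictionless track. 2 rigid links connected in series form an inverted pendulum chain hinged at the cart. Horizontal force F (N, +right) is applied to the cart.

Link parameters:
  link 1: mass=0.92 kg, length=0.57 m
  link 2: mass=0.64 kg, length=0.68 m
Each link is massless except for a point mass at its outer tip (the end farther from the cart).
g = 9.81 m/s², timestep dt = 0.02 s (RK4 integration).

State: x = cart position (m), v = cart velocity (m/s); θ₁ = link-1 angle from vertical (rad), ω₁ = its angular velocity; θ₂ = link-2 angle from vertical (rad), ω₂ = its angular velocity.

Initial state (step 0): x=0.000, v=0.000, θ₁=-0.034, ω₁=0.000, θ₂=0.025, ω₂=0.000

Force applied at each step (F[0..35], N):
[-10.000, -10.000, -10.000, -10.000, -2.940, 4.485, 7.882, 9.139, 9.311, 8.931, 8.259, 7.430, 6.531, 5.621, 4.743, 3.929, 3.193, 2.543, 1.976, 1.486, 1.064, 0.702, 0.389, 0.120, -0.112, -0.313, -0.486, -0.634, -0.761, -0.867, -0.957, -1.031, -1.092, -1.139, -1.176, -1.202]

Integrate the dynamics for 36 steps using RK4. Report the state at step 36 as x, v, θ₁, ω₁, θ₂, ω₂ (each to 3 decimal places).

Answer: x=0.094, v=0.278, θ₁=-0.021, ω₁=-0.088, θ₂=-0.009, ω₂=-0.087

Derivation:
apply F[0]=-10.000 → step 1: x=-0.001, v=-0.137, θ₁=-0.032, ω₁=0.215, θ₂=0.025, ω₂=0.029
apply F[1]=-10.000 → step 2: x=-0.006, v=-0.276, θ₁=-0.025, ω₁=0.435, θ₂=0.026, ω₂=0.056
apply F[2]=-10.000 → step 3: x=-0.012, v=-0.416, θ₁=-0.014, ω₁=0.663, θ₂=0.028, ω₂=0.079
apply F[3]=-10.000 → step 4: x=-0.022, v=-0.560, θ₁=0.001, ω₁=0.904, θ₂=0.029, ω₂=0.096
apply F[4]=-2.940 → step 5: x=-0.034, v=-0.605, θ₁=0.020, ω₁=0.982, θ₂=0.031, ω₂=0.105
apply F[5]=+4.485 → step 6: x=-0.045, v=-0.546, θ₁=0.039, ω₁=0.888, θ₂=0.033, ω₂=0.106
apply F[6]=+7.882 → step 7: x=-0.055, v=-0.442, θ₁=0.055, ω₁=0.725, θ₂=0.035, ω₂=0.100
apply F[7]=+9.139 → step 8: x=-0.063, v=-0.323, θ₁=0.068, ω₁=0.545, θ₂=0.037, ω₂=0.088
apply F[8]=+9.311 → step 9: x=-0.068, v=-0.205, θ₁=0.077, ω₁=0.371, θ₂=0.039, ω₂=0.071
apply F[9]=+8.931 → step 10: x=-0.071, v=-0.094, θ₁=0.083, ω₁=0.214, θ₂=0.040, ω₂=0.050
apply F[10]=+8.259 → step 11: x=-0.072, v=0.007, θ₁=0.085, ω₁=0.078, θ₂=0.041, ω₂=0.028
apply F[11]=+7.430 → step 12: x=-0.071, v=0.095, θ₁=0.086, ω₁=-0.035, θ₂=0.041, ω₂=0.005
apply F[12]=+6.531 → step 13: x=-0.068, v=0.170, θ₁=0.084, ω₁=-0.126, θ₂=0.041, ω₂=-0.017
apply F[13]=+5.621 → step 14: x=-0.064, v=0.233, θ₁=0.081, ω₁=-0.198, θ₂=0.041, ω₂=-0.037
apply F[14]=+4.743 → step 15: x=-0.059, v=0.284, θ₁=0.077, ω₁=-0.250, θ₂=0.040, ω₂=-0.057
apply F[15]=+3.929 → step 16: x=-0.053, v=0.324, θ₁=0.071, ω₁=-0.287, θ₂=0.038, ω₂=-0.074
apply F[16]=+3.193 → step 17: x=-0.046, v=0.355, θ₁=0.065, ω₁=-0.311, θ₂=0.037, ω₂=-0.089
apply F[17]=+2.543 → step 18: x=-0.039, v=0.378, θ₁=0.059, ω₁=-0.324, θ₂=0.035, ω₂=-0.102
apply F[18]=+1.976 → step 19: x=-0.031, v=0.395, θ₁=0.052, ω₁=-0.328, θ₂=0.033, ω₂=-0.112
apply F[19]=+1.486 → step 20: x=-0.023, v=0.406, θ₁=0.046, ω₁=-0.326, θ₂=0.030, ω₂=-0.121
apply F[20]=+1.064 → step 21: x=-0.015, v=0.412, θ₁=0.039, ω₁=-0.318, θ₂=0.028, ω₂=-0.127
apply F[21]=+0.702 → step 22: x=-0.007, v=0.414, θ₁=0.033, ω₁=-0.308, θ₂=0.025, ω₂=-0.132
apply F[22]=+0.389 → step 23: x=0.002, v=0.413, θ₁=0.027, ω₁=-0.294, θ₂=0.023, ω₂=-0.135
apply F[23]=+0.120 → step 24: x=0.010, v=0.409, θ₁=0.021, ω₁=-0.279, θ₂=0.020, ω₂=-0.137
apply F[24]=-0.112 → step 25: x=0.018, v=0.403, θ₁=0.016, ω₁=-0.262, θ₂=0.017, ω₂=-0.137
apply F[25]=-0.313 → step 26: x=0.026, v=0.396, θ₁=0.011, ω₁=-0.245, θ₂=0.014, ω₂=-0.135
apply F[26]=-0.486 → step 27: x=0.034, v=0.387, θ₁=0.006, ω₁=-0.227, θ₂=0.012, ω₂=-0.133
apply F[27]=-0.634 → step 28: x=0.041, v=0.377, θ₁=0.002, ω₁=-0.210, θ₂=0.009, ω₂=-0.130
apply F[28]=-0.761 → step 29: x=0.049, v=0.366, θ₁=-0.002, ω₁=-0.192, θ₂=0.007, ω₂=-0.126
apply F[29]=-0.867 → step 30: x=0.056, v=0.354, θ₁=-0.006, ω₁=-0.175, θ₂=0.004, ω₂=-0.122
apply F[30]=-0.957 → step 31: x=0.063, v=0.342, θ₁=-0.009, ω₁=-0.159, θ₂=0.002, ω₂=-0.117
apply F[31]=-1.031 → step 32: x=0.070, v=0.329, θ₁=-0.012, ω₁=-0.143, θ₂=-0.001, ω₂=-0.111
apply F[32]=-1.092 → step 33: x=0.076, v=0.317, θ₁=-0.015, ω₁=-0.128, θ₂=-0.003, ω₂=-0.105
apply F[33]=-1.139 → step 34: x=0.082, v=0.304, θ₁=-0.017, ω₁=-0.114, θ₂=-0.005, ω₂=-0.099
apply F[34]=-1.176 → step 35: x=0.088, v=0.291, θ₁=-0.019, ω₁=-0.101, θ₂=-0.007, ω₂=-0.093
apply F[35]=-1.202 → step 36: x=0.094, v=0.278, θ₁=-0.021, ω₁=-0.088, θ₂=-0.009, ω₂=-0.087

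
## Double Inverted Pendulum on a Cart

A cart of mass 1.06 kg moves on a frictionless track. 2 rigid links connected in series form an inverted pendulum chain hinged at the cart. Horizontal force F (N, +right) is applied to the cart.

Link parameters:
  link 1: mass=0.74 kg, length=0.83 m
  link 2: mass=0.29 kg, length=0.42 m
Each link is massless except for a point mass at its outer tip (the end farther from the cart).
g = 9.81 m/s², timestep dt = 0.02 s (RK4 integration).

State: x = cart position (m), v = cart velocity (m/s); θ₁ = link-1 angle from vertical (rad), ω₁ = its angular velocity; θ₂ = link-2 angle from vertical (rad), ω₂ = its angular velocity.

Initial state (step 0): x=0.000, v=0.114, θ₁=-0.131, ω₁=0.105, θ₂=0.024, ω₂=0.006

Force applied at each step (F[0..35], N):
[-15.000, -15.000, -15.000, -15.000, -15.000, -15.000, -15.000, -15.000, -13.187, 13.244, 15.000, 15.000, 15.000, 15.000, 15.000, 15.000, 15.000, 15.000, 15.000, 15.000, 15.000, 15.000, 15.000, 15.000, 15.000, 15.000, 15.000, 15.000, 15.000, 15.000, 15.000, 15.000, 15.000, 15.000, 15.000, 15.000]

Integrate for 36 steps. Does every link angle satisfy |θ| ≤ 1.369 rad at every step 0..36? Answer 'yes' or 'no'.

Answer: yes

Derivation:
apply F[0]=-15.000 → step 1: x=-0.000, v=-0.141, θ₁=-0.126, ω₁=0.363, θ₂=0.025, ω₂=0.120
apply F[1]=-15.000 → step 2: x=-0.006, v=-0.398, θ₁=-0.116, ω₁=0.627, θ₂=0.029, ω₂=0.228
apply F[2]=-15.000 → step 3: x=-0.016, v=-0.659, θ₁=-0.101, ω₁=0.899, θ₂=0.034, ω₂=0.326
apply F[3]=-15.000 → step 4: x=-0.032, v=-0.924, θ₁=-0.080, ω₁=1.184, θ₂=0.042, ω₂=0.411
apply F[4]=-15.000 → step 5: x=-0.053, v=-1.195, θ₁=-0.054, ω₁=1.484, θ₂=0.051, ω₂=0.480
apply F[5]=-15.000 → step 6: x=-0.080, v=-1.472, θ₁=-0.021, ω₁=1.801, θ₂=0.061, ω₂=0.530
apply F[6]=-15.000 → step 7: x=-0.112, v=-1.755, θ₁=0.018, ω₁=2.137, θ₂=0.072, ω₂=0.560
apply F[7]=-15.000 → step 8: x=-0.150, v=-2.041, θ₁=0.065, ω₁=2.490, θ₂=0.083, ω₂=0.572
apply F[8]=-13.187 → step 9: x=-0.193, v=-2.295, θ₁=0.118, ω₁=2.816, θ₂=0.095, ω₂=0.572
apply F[9]=+13.244 → step 10: x=-0.237, v=-2.060, θ₁=0.172, ω₁=2.573, θ₂=0.106, ω₂=0.556
apply F[10]=+15.000 → step 11: x=-0.276, v=-1.804, θ₁=0.220, ω₁=2.322, θ₂=0.117, ω₂=0.515
apply F[11]=+15.000 → step 12: x=-0.309, v=-1.560, θ₁=0.265, ω₁=2.103, θ₂=0.126, ω₂=0.448
apply F[12]=+15.000 → step 13: x=-0.338, v=-1.327, θ₁=0.305, ω₁=1.914, θ₂=0.134, ω₂=0.354
apply F[13]=+15.000 → step 14: x=-0.362, v=-1.105, θ₁=0.341, ω₁=1.752, θ₂=0.140, ω₂=0.233
apply F[14]=+15.000 → step 15: x=-0.382, v=-0.893, θ₁=0.375, ω₁=1.616, θ₂=0.143, ω₂=0.085
apply F[15]=+15.000 → step 16: x=-0.398, v=-0.689, θ₁=0.406, ω₁=1.503, θ₂=0.143, ω₂=-0.088
apply F[16]=+15.000 → step 17: x=-0.410, v=-0.493, θ₁=0.435, ω₁=1.410, θ₂=0.140, ω₂=-0.287
apply F[17]=+15.000 → step 18: x=-0.418, v=-0.302, θ₁=0.463, ω₁=1.337, θ₂=0.132, ω₂=-0.511
apply F[18]=+15.000 → step 19: x=-0.422, v=-0.117, θ₁=0.489, ω₁=1.280, θ₂=0.119, ω₂=-0.761
apply F[19]=+15.000 → step 20: x=-0.423, v=0.064, θ₁=0.514, ω₁=1.238, θ₂=0.101, ω₂=-1.037
apply F[20]=+15.000 → step 21: x=-0.420, v=0.241, θ₁=0.538, ω₁=1.209, θ₂=0.078, ω₂=-1.339
apply F[21]=+15.000 → step 22: x=-0.413, v=0.417, θ₁=0.562, ω₁=1.191, θ₂=0.047, ω₂=-1.668
apply F[22]=+15.000 → step 23: x=-0.403, v=0.590, θ₁=0.586, ω₁=1.182, θ₂=0.011, ω₂=-2.023
apply F[23]=+15.000 → step 24: x=-0.389, v=0.763, θ₁=0.610, ω₁=1.179, θ₂=-0.034, ω₂=-2.405
apply F[24]=+15.000 → step 25: x=-0.372, v=0.936, θ₁=0.633, ω₁=1.180, θ₂=-0.086, ω₂=-2.810
apply F[25]=+15.000 → step 26: x=-0.352, v=1.110, θ₁=0.657, ω₁=1.181, θ₂=-0.146, ω₂=-3.238
apply F[26]=+15.000 → step 27: x=-0.328, v=1.284, θ₁=0.681, ω₁=1.179, θ₂=-0.215, ω₂=-3.686
apply F[27]=+15.000 → step 28: x=-0.301, v=1.459, θ₁=0.704, ω₁=1.171, θ₂=-0.294, ω₂=-4.153
apply F[28]=+15.000 → step 29: x=-0.270, v=1.635, θ₁=0.727, ω₁=1.153, θ₂=-0.382, ω₂=-4.638
apply F[29]=+15.000 → step 30: x=-0.235, v=1.810, θ₁=0.750, ω₁=1.121, θ₂=-0.479, ω₂=-5.140
apply F[30]=+15.000 → step 31: x=-0.197, v=1.984, θ₁=0.772, ω₁=1.073, θ₂=-0.587, ω₂=-5.662
apply F[31]=+15.000 → step 32: x=-0.156, v=2.153, θ₁=0.793, ω₁=1.007, θ₂=-0.706, ω₂=-6.204
apply F[32]=+15.000 → step 33: x=-0.111, v=2.316, θ₁=0.812, ω₁=0.920, θ₂=-0.836, ω₂=-6.772
apply F[33]=+15.000 → step 34: x=-0.063, v=2.470, θ₁=0.830, ω₁=0.814, θ₂=-0.977, ω₂=-7.368
apply F[34]=+15.000 → step 35: x=-0.012, v=2.609, θ₁=0.845, ω₁=0.690, θ₂=-1.131, ω₂=-7.994
apply F[35]=+15.000 → step 36: x=0.041, v=2.729, θ₁=0.857, ω₁=0.555, θ₂=-1.297, ω₂=-8.644
Max |angle| over trajectory = 1.297 rad; bound = 1.369 → within bound.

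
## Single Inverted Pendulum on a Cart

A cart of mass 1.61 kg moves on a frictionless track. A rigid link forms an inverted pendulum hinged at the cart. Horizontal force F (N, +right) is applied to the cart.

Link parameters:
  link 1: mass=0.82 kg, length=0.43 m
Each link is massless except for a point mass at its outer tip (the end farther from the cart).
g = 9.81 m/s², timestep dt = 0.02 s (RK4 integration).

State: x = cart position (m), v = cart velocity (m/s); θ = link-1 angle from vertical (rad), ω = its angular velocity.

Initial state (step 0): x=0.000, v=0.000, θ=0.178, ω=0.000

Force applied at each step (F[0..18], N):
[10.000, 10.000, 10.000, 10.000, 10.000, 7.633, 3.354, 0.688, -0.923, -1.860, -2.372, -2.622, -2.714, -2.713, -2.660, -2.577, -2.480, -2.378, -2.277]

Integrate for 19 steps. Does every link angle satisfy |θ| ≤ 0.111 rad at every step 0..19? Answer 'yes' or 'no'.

Answer: no

Derivation:
apply F[0]=+10.000 → step 1: x=0.001, v=0.105, θ=0.176, ω=-0.160
apply F[1]=+10.000 → step 2: x=0.004, v=0.211, θ=0.172, ω=-0.323
apply F[2]=+10.000 → step 3: x=0.009, v=0.317, θ=0.163, ω=-0.491
apply F[3]=+10.000 → step 4: x=0.017, v=0.425, θ=0.152, ω=-0.666
apply F[4]=+10.000 → step 5: x=0.026, v=0.534, θ=0.137, ω=-0.851
apply F[5]=+7.633 → step 6: x=0.038, v=0.616, θ=0.118, ω=-0.982
apply F[6]=+3.354 → step 7: x=0.051, v=0.647, θ=0.099, ω=-1.005
apply F[7]=+0.688 → step 8: x=0.064, v=0.647, θ=0.079, ω=-0.965
apply F[8]=-0.923 → step 9: x=0.076, v=0.629, θ=0.060, ω=-0.891
apply F[9]=-1.860 → step 10: x=0.089, v=0.601, θ=0.043, ω=-0.803
apply F[10]=-2.372 → step 11: x=0.100, v=0.568, θ=0.028, ω=-0.710
apply F[11]=-2.622 → step 12: x=0.111, v=0.533, θ=0.015, ω=-0.619
apply F[12]=-2.714 → step 13: x=0.122, v=0.499, θ=0.004, ω=-0.535
apply F[13]=-2.713 → step 14: x=0.131, v=0.465, θ=-0.006, ω=-0.457
apply F[14]=-2.660 → step 15: x=0.140, v=0.433, θ=-0.015, ω=-0.388
apply F[15]=-2.577 → step 16: x=0.149, v=0.403, θ=-0.022, ω=-0.326
apply F[16]=-2.480 → step 17: x=0.156, v=0.375, θ=-0.028, ω=-0.272
apply F[17]=-2.378 → step 18: x=0.164, v=0.348, θ=-0.033, ω=-0.224
apply F[18]=-2.277 → step 19: x=0.170, v=0.324, θ=-0.037, ω=-0.182
Max |angle| over trajectory = 0.178 rad; bound = 0.111 → exceeded.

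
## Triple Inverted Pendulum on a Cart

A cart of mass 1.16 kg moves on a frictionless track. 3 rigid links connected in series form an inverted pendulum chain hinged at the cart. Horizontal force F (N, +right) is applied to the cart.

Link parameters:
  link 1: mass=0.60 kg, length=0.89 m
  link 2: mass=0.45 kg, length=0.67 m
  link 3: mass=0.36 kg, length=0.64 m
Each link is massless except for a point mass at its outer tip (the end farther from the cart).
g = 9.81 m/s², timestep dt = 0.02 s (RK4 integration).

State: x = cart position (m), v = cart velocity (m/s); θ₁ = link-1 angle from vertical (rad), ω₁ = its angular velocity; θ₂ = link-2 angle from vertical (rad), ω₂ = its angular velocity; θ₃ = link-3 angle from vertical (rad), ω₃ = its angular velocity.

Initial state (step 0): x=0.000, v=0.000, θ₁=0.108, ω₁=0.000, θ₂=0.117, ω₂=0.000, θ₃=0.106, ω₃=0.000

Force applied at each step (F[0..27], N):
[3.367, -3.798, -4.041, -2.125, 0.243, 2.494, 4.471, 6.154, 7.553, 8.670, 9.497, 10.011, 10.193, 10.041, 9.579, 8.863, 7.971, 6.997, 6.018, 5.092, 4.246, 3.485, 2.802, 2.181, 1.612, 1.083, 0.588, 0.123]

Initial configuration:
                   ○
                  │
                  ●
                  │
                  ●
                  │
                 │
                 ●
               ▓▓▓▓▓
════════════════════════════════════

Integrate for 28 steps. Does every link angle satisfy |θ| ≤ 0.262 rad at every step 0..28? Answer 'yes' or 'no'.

apply F[0]=+3.367 → step 1: x=0.000, v=0.032, θ₁=0.108, ω₁=-0.015, θ₂=0.117, ω₂=0.009, θ₃=0.106, ω₃=-0.006
apply F[1]=-3.798 → step 2: x=0.000, v=-0.058, θ₁=0.109, ω₁=0.107, θ₂=0.117, ω₂=0.017, θ₃=0.106, ω₃=-0.012
apply F[2]=-4.041 → step 3: x=-0.002, v=-0.152, θ₁=0.112, ω₁=0.234, θ₂=0.118, ω₂=0.025, θ₃=0.105, ω₃=-0.018
apply F[3]=-2.125 → step 4: x=-0.006, v=-0.215, θ₁=0.118, ω₁=0.328, θ₂=0.118, ω₂=0.030, θ₃=0.105, ω₃=-0.025
apply F[4]=+0.243 → step 5: x=-0.010, v=-0.238, θ₁=0.125, ω₁=0.382, θ₂=0.119, ω₂=0.031, θ₃=0.104, ω₃=-0.032
apply F[5]=+2.494 → step 6: x=-0.015, v=-0.225, θ₁=0.133, ω₁=0.399, θ₂=0.120, ω₂=0.028, θ₃=0.104, ω₃=-0.041
apply F[6]=+4.471 → step 7: x=-0.019, v=-0.181, θ₁=0.141, ω₁=0.385, θ₂=0.120, ω₂=0.020, θ₃=0.103, ω₃=-0.050
apply F[7]=+6.154 → step 8: x=-0.022, v=-0.110, θ₁=0.148, ω₁=0.345, θ₂=0.120, ω₂=0.008, θ₃=0.102, ω₃=-0.060
apply F[8]=+7.553 → step 9: x=-0.023, v=-0.018, θ₁=0.154, ω₁=0.285, θ₂=0.120, ω₂=-0.010, θ₃=0.100, ω₃=-0.071
apply F[9]=+8.670 → step 10: x=-0.022, v=0.092, θ₁=0.159, ω₁=0.209, θ₂=0.120, ω₂=-0.032, θ₃=0.099, ω₃=-0.083
apply F[10]=+9.497 → step 11: x=-0.019, v=0.215, θ₁=0.162, ω₁=0.122, θ₂=0.119, ω₂=-0.057, θ₃=0.097, ω₃=-0.096
apply F[11]=+10.011 → step 12: x=-0.014, v=0.345, θ₁=0.164, ω₁=0.028, θ₂=0.118, ω₂=-0.085, θ₃=0.095, ω₃=-0.109
apply F[12]=+10.193 → step 13: x=-0.005, v=0.478, θ₁=0.163, ω₁=-0.069, θ₂=0.116, ω₂=-0.115, θ₃=0.093, ω₃=-0.123
apply F[13]=+10.041 → step 14: x=0.005, v=0.609, θ₁=0.161, ω₁=-0.163, θ₂=0.113, ω₂=-0.145, θ₃=0.090, ω₃=-0.137
apply F[14]=+9.579 → step 15: x=0.019, v=0.734, θ₁=0.157, ω₁=-0.250, θ₂=0.110, ω₂=-0.175, θ₃=0.087, ω₃=-0.150
apply F[15]=+8.863 → step 16: x=0.035, v=0.847, θ₁=0.151, ω₁=-0.328, θ₂=0.106, ω₂=-0.203, θ₃=0.084, ω₃=-0.163
apply F[16]=+7.971 → step 17: x=0.053, v=0.948, θ₁=0.144, ω₁=-0.394, θ₂=0.102, ω₂=-0.229, θ₃=0.081, ω₃=-0.176
apply F[17]=+6.997 → step 18: x=0.072, v=1.034, θ₁=0.136, ω₁=-0.447, θ₂=0.097, ω₂=-0.253, θ₃=0.077, ω₃=-0.187
apply F[18]=+6.018 → step 19: x=0.094, v=1.107, θ₁=0.126, ω₁=-0.488, θ₂=0.092, ω₂=-0.274, θ₃=0.073, ω₃=-0.198
apply F[19]=+5.092 → step 20: x=0.117, v=1.165, θ₁=0.116, ω₁=-0.517, θ₂=0.086, ω₂=-0.292, θ₃=0.069, ω₃=-0.208
apply F[20]=+4.246 → step 21: x=0.140, v=1.213, θ₁=0.106, ω₁=-0.537, θ₂=0.080, ω₂=-0.308, θ₃=0.065, ω₃=-0.216
apply F[21]=+3.485 → step 22: x=0.165, v=1.249, θ₁=0.095, ω₁=-0.549, θ₂=0.074, ω₂=-0.321, θ₃=0.061, ω₃=-0.224
apply F[22]=+2.802 → step 23: x=0.190, v=1.277, θ₁=0.084, ω₁=-0.555, θ₂=0.067, ω₂=-0.330, θ₃=0.056, ω₃=-0.230
apply F[23]=+2.181 → step 24: x=0.216, v=1.296, θ₁=0.073, ω₁=-0.555, θ₂=0.060, ω₂=-0.338, θ₃=0.051, ω₃=-0.236
apply F[24]=+1.612 → step 25: x=0.242, v=1.308, θ₁=0.062, ω₁=-0.551, θ₂=0.054, ω₂=-0.343, θ₃=0.047, ω₃=-0.240
apply F[25]=+1.083 → step 26: x=0.268, v=1.314, θ₁=0.051, ω₁=-0.543, θ₂=0.047, ω₂=-0.346, θ₃=0.042, ω₃=-0.243
apply F[26]=+0.588 → step 27: x=0.294, v=1.314, θ₁=0.040, ω₁=-0.532, θ₂=0.040, ω₂=-0.346, θ₃=0.037, ω₃=-0.245
apply F[27]=+0.123 → step 28: x=0.321, v=1.308, θ₁=0.030, ω₁=-0.519, θ₂=0.033, ω₂=-0.344, θ₃=0.032, ω₃=-0.246
Max |angle| over trajectory = 0.164 rad; bound = 0.262 → within bound.

Answer: yes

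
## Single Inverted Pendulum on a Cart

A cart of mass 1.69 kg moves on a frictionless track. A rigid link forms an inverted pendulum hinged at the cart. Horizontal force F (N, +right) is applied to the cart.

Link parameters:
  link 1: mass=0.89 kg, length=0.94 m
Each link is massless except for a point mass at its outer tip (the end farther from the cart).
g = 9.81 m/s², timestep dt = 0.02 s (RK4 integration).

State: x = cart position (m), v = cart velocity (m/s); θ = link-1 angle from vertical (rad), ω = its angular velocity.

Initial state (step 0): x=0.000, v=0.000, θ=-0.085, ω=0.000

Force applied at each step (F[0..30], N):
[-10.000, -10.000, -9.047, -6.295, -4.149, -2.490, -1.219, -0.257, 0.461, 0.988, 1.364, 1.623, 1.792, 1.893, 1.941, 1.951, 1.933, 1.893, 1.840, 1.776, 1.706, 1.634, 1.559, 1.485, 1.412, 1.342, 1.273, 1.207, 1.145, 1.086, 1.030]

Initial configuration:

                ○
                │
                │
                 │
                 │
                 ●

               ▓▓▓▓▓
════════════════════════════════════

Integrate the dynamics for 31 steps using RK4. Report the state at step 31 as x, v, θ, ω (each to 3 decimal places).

apply F[0]=-10.000 → step 1: x=-0.001, v=-0.109, θ=-0.084, ω=0.098
apply F[1]=-10.000 → step 2: x=-0.004, v=-0.219, θ=-0.081, ω=0.197
apply F[2]=-9.047 → step 3: x=-0.010, v=-0.317, θ=-0.076, ω=0.285
apply F[3]=-6.295 → step 4: x=-0.017, v=-0.384, θ=-0.070, ω=0.341
apply F[4]=-4.149 → step 5: x=-0.025, v=-0.426, θ=-0.063, ω=0.372
apply F[5]=-2.490 → step 6: x=-0.034, v=-0.450, θ=-0.055, ω=0.384
apply F[6]=-1.219 → step 7: x=-0.043, v=-0.459, θ=-0.048, ω=0.383
apply F[7]=-0.257 → step 8: x=-0.052, v=-0.458, θ=-0.040, ω=0.373
apply F[8]=+0.461 → step 9: x=-0.061, v=-0.448, θ=-0.033, ω=0.355
apply F[9]=+0.988 → step 10: x=-0.070, v=-0.434, θ=-0.026, ω=0.334
apply F[10]=+1.364 → step 11: x=-0.078, v=-0.415, θ=-0.020, ω=0.309
apply F[11]=+1.623 → step 12: x=-0.086, v=-0.394, θ=-0.014, ω=0.284
apply F[12]=+1.792 → step 13: x=-0.094, v=-0.372, θ=-0.008, ω=0.258
apply F[13]=+1.893 → step 14: x=-0.101, v=-0.349, θ=-0.003, ω=0.232
apply F[14]=+1.941 → step 15: x=-0.108, v=-0.326, θ=0.001, ω=0.207
apply F[15]=+1.951 → step 16: x=-0.114, v=-0.303, θ=0.005, ω=0.184
apply F[16]=+1.933 → step 17: x=-0.120, v=-0.281, θ=0.008, ω=0.161
apply F[17]=+1.893 → step 18: x=-0.126, v=-0.260, θ=0.011, ω=0.141
apply F[18]=+1.840 → step 19: x=-0.130, v=-0.239, θ=0.014, ω=0.122
apply F[19]=+1.776 → step 20: x=-0.135, v=-0.220, θ=0.016, ω=0.104
apply F[20]=+1.706 → step 21: x=-0.139, v=-0.201, θ=0.018, ω=0.088
apply F[21]=+1.634 → step 22: x=-0.143, v=-0.184, θ=0.020, ω=0.074
apply F[22]=+1.559 → step 23: x=-0.147, v=-0.168, θ=0.021, ω=0.061
apply F[23]=+1.485 → step 24: x=-0.150, v=-0.152, θ=0.022, ω=0.049
apply F[24]=+1.412 → step 25: x=-0.153, v=-0.138, θ=0.023, ω=0.038
apply F[25]=+1.342 → step 26: x=-0.155, v=-0.125, θ=0.024, ω=0.029
apply F[26]=+1.273 → step 27: x=-0.158, v=-0.112, θ=0.024, ω=0.021
apply F[27]=+1.207 → step 28: x=-0.160, v=-0.100, θ=0.025, ω=0.013
apply F[28]=+1.145 → step 29: x=-0.162, v=-0.089, θ=0.025, ω=0.007
apply F[29]=+1.086 → step 30: x=-0.163, v=-0.079, θ=0.025, ω=0.001
apply F[30]=+1.030 → step 31: x=-0.165, v=-0.069, θ=0.025, ω=-0.004

Answer: x=-0.165, v=-0.069, θ=0.025, ω=-0.004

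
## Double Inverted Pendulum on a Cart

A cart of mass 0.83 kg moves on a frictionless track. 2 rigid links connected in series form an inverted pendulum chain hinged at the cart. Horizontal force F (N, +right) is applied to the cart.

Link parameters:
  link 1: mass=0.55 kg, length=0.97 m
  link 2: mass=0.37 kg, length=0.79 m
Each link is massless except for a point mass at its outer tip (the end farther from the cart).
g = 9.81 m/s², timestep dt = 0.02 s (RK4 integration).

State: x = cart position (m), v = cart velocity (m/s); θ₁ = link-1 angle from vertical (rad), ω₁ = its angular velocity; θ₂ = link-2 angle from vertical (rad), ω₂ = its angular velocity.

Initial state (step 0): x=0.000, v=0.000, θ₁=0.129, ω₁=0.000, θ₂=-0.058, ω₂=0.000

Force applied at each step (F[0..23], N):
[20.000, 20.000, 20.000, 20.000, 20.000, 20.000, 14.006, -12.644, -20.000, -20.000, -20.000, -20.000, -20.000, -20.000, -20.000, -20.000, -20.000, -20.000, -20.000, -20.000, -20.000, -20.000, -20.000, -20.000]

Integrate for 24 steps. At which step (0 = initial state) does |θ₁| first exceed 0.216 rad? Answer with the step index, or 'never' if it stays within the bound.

Answer: 10

Derivation:
apply F[0]=+20.000 → step 1: x=0.004, v=0.447, θ₁=0.125, ω₁=-0.401, θ₂=-0.059, ω₂=-0.096
apply F[1]=+20.000 → step 2: x=0.018, v=0.898, θ₁=0.113, ω₁=-0.809, θ₂=-0.062, ω₂=-0.185
apply F[2]=+20.000 → step 3: x=0.040, v=1.355, θ₁=0.093, ω₁=-1.232, θ₂=-0.066, ω₂=-0.262
apply F[3]=+20.000 → step 4: x=0.072, v=1.821, θ₁=0.063, ω₁=-1.676, θ₂=-0.072, ω₂=-0.321
apply F[4]=+20.000 → step 5: x=0.113, v=2.295, θ₁=0.025, ω₁=-2.143, θ₂=-0.079, ω₂=-0.358
apply F[5]=+20.000 → step 6: x=0.164, v=2.776, θ₁=-0.022, ω₁=-2.634, θ₂=-0.086, ω₂=-0.374
apply F[6]=+14.006 → step 7: x=0.223, v=3.115, θ₁=-0.079, ω₁=-2.992, θ₂=-0.094, ω₂=-0.376
apply F[7]=-12.644 → step 8: x=0.282, v=2.819, θ₁=-0.136, ω₁=-2.710, θ₂=-0.101, ω₂=-0.374
apply F[8]=-20.000 → step 9: x=0.334, v=2.363, θ₁=-0.186, ω₁=-2.285, θ₂=-0.109, ω₂=-0.357
apply F[9]=-20.000 → step 10: x=0.377, v=1.925, θ₁=-0.227, ω₁=-1.898, θ₂=-0.115, ω₂=-0.317
apply F[10]=-20.000 → step 11: x=0.411, v=1.506, θ₁=-0.262, ω₁=-1.547, θ₂=-0.121, ω₂=-0.255
apply F[11]=-20.000 → step 12: x=0.437, v=1.102, θ₁=-0.289, ω₁=-1.228, θ₂=-0.126, ω₂=-0.172
apply F[12]=-20.000 → step 13: x=0.455, v=0.710, θ₁=-0.311, ω₁=-0.935, θ₂=-0.128, ω₂=-0.072
apply F[13]=-20.000 → step 14: x=0.466, v=0.328, θ₁=-0.327, ω₁=-0.662, θ₂=-0.128, ω₂=0.044
apply F[14]=-20.000 → step 15: x=0.468, v=-0.048, θ₁=-0.338, ω₁=-0.403, θ₂=-0.126, ω₂=0.170
apply F[15]=-20.000 → step 16: x=0.464, v=-0.419, θ₁=-0.343, ω₁=-0.152, θ₂=-0.121, ω₂=0.306
apply F[16]=-20.000 → step 17: x=0.452, v=-0.790, θ₁=-0.344, ω₁=0.094, θ₂=-0.114, ω₂=0.448
apply F[17]=-20.000 → step 18: x=0.432, v=-1.161, θ₁=-0.339, ω₁=0.342, θ₂=-0.104, ω₂=0.592
apply F[18]=-20.000 → step 19: x=0.405, v=-1.537, θ₁=-0.330, ω₁=0.595, θ₂=-0.090, ω₂=0.738
apply F[19]=-20.000 → step 20: x=0.371, v=-1.920, θ₁=-0.315, ω₁=0.861, θ₂=-0.074, ω₂=0.880
apply F[20]=-20.000 → step 21: x=0.328, v=-2.312, θ₁=-0.295, ω₁=1.143, θ₂=-0.055, ω₂=1.016
apply F[21]=-20.000 → step 22: x=0.278, v=-2.716, θ₁=-0.270, ω₁=1.448, θ₂=-0.033, ω₂=1.142
apply F[22]=-20.000 → step 23: x=0.220, v=-3.134, θ₁=-0.237, ω₁=1.782, θ₂=-0.009, ω₂=1.253
apply F[23]=-20.000 → step 24: x=0.153, v=-3.569, θ₁=-0.198, ω₁=2.150, θ₂=0.017, ω₂=1.344
|θ₁| = 0.227 > 0.216 first at step 10.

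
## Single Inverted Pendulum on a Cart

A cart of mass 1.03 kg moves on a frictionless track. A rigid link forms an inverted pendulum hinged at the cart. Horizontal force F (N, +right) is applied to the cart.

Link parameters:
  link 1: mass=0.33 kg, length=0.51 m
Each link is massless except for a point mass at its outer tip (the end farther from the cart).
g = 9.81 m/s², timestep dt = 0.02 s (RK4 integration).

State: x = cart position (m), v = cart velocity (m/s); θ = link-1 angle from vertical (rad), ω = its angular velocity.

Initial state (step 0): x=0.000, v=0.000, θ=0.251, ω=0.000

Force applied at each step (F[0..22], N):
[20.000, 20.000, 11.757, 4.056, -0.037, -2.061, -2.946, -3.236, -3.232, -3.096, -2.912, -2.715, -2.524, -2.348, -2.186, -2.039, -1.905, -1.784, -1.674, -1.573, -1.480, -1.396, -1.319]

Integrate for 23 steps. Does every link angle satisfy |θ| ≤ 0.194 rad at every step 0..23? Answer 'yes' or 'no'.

apply F[0]=+20.000 → step 1: x=0.004, v=0.366, θ=0.245, ω=-0.601
apply F[1]=+20.000 → step 2: x=0.015, v=0.734, θ=0.227, ω=-1.213
apply F[2]=+11.757 → step 3: x=0.031, v=0.948, θ=0.199, ω=-1.540
apply F[3]=+4.056 → step 4: x=0.051, v=1.016, θ=0.168, ω=-1.601
apply F[4]=-0.037 → step 5: x=0.071, v=1.007, θ=0.137, ω=-1.526
apply F[5]=-2.061 → step 6: x=0.091, v=0.961, θ=0.108, ω=-1.388
apply F[6]=-2.946 → step 7: x=0.110, v=0.898, θ=0.081, ω=-1.230
apply F[7]=-3.236 → step 8: x=0.127, v=0.832, θ=0.058, ω=-1.073
apply F[8]=-3.232 → step 9: x=0.143, v=0.766, θ=0.038, ω=-0.926
apply F[9]=-3.096 → step 10: x=0.158, v=0.704, θ=0.021, ω=-0.793
apply F[10]=-2.912 → step 11: x=0.171, v=0.647, θ=0.007, ω=-0.676
apply F[11]=-2.715 → step 12: x=0.184, v=0.594, θ=-0.006, ω=-0.572
apply F[12]=-2.524 → step 13: x=0.195, v=0.546, θ=-0.016, ω=-0.482
apply F[13]=-2.348 → step 14: x=0.205, v=0.501, θ=-0.025, ω=-0.403
apply F[14]=-2.186 → step 15: x=0.215, v=0.461, θ=-0.033, ω=-0.335
apply F[15]=-2.039 → step 16: x=0.224, v=0.423, θ=-0.039, ω=-0.275
apply F[16]=-1.905 → step 17: x=0.232, v=0.389, θ=-0.044, ω=-0.224
apply F[17]=-1.784 → step 18: x=0.239, v=0.357, θ=-0.048, ω=-0.179
apply F[18]=-1.674 → step 19: x=0.246, v=0.328, θ=-0.051, ω=-0.140
apply F[19]=-1.573 → step 20: x=0.253, v=0.301, θ=-0.053, ω=-0.107
apply F[20]=-1.480 → step 21: x=0.258, v=0.275, θ=-0.055, ω=-0.078
apply F[21]=-1.396 → step 22: x=0.264, v=0.252, θ=-0.057, ω=-0.054
apply F[22]=-1.319 → step 23: x=0.268, v=0.230, θ=-0.057, ω=-0.033
Max |angle| over trajectory = 0.251 rad; bound = 0.194 → exceeded.

Answer: no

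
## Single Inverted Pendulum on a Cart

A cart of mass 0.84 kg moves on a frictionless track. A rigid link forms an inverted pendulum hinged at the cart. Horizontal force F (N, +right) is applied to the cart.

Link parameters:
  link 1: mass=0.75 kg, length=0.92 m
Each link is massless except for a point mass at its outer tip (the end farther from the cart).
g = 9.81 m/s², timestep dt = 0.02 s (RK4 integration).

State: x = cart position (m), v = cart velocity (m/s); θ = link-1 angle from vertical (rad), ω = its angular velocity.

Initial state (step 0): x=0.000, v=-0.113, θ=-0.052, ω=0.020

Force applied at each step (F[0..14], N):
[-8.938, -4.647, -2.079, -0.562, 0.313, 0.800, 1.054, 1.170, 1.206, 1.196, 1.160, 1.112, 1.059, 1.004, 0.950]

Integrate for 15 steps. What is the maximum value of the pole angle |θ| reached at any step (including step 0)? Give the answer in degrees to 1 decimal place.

Answer: 3.0°

Derivation:
apply F[0]=-8.938 → step 1: x=-0.004, v=-0.316, θ=-0.050, ω=0.230
apply F[1]=-4.647 → step 2: x=-0.012, v=-0.419, θ=-0.044, ω=0.331
apply F[2]=-2.079 → step 3: x=-0.020, v=-0.461, θ=-0.037, ω=0.368
apply F[3]=-0.562 → step 4: x=-0.030, v=-0.469, θ=-0.030, ω=0.370
apply F[4]=+0.313 → step 5: x=-0.039, v=-0.457, θ=-0.022, ω=0.351
apply F[5]=+0.800 → step 6: x=-0.048, v=-0.435, θ=-0.016, ω=0.323
apply F[6]=+1.054 → step 7: x=-0.056, v=-0.407, θ=-0.009, ω=0.291
apply F[7]=+1.170 → step 8: x=-0.064, v=-0.378, θ=-0.004, ω=0.258
apply F[8]=+1.206 → step 9: x=-0.071, v=-0.349, θ=0.001, ω=0.226
apply F[9]=+1.196 → step 10: x=-0.078, v=-0.321, θ=0.005, ω=0.196
apply F[10]=+1.160 → step 11: x=-0.084, v=-0.295, θ=0.009, ω=0.169
apply F[11]=+1.112 → step 12: x=-0.090, v=-0.270, θ=0.012, ω=0.144
apply F[12]=+1.059 → step 13: x=-0.095, v=-0.247, θ=0.015, ω=0.122
apply F[13]=+1.004 → step 14: x=-0.100, v=-0.226, θ=0.017, ω=0.103
apply F[14]=+0.950 → step 15: x=-0.104, v=-0.207, θ=0.019, ω=0.085
Max |angle| over trajectory = 0.052 rad = 3.0°.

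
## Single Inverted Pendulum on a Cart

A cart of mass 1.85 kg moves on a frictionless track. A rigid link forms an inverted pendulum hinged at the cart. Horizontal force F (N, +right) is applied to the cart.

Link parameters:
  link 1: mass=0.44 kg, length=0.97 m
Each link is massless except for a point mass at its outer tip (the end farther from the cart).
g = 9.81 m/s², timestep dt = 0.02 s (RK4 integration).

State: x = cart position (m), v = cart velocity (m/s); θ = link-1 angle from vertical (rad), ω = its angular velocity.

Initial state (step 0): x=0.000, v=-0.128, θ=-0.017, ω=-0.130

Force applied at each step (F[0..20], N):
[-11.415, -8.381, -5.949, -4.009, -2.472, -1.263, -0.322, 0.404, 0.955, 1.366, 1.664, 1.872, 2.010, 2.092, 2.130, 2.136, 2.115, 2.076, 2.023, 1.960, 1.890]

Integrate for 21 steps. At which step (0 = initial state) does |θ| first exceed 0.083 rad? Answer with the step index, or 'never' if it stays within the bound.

Answer: never

Derivation:
apply F[0]=-11.415 → step 1: x=-0.004, v=-0.251, θ=-0.018, ω=-0.007
apply F[1]=-8.381 → step 2: x=-0.010, v=-0.340, θ=-0.018, ω=0.082
apply F[2]=-5.949 → step 3: x=-0.017, v=-0.404, θ=-0.015, ω=0.144
apply F[3]=-4.009 → step 4: x=-0.026, v=-0.447, θ=-0.012, ω=0.185
apply F[4]=-2.472 → step 5: x=-0.035, v=-0.473, θ=-0.008, ω=0.210
apply F[5]=-1.263 → step 6: x=-0.044, v=-0.486, θ=-0.004, ω=0.222
apply F[6]=-0.322 → step 7: x=-0.054, v=-0.490, θ=0.001, ω=0.226
apply F[7]=+0.404 → step 8: x=-0.064, v=-0.485, θ=0.005, ω=0.222
apply F[8]=+0.955 → step 9: x=-0.074, v=-0.475, θ=0.009, ω=0.213
apply F[9]=+1.366 → step 10: x=-0.083, v=-0.461, θ=0.014, ω=0.201
apply F[10]=+1.664 → step 11: x=-0.092, v=-0.444, θ=0.017, ω=0.186
apply F[11]=+1.872 → step 12: x=-0.101, v=-0.425, θ=0.021, ω=0.170
apply F[12]=+2.010 → step 13: x=-0.109, v=-0.404, θ=0.024, ω=0.153
apply F[13]=+2.092 → step 14: x=-0.117, v=-0.382, θ=0.027, ω=0.137
apply F[14]=+2.130 → step 15: x=-0.124, v=-0.361, θ=0.030, ω=0.120
apply F[15]=+2.136 → step 16: x=-0.131, v=-0.339, θ=0.032, ω=0.104
apply F[16]=+2.115 → step 17: x=-0.138, v=-0.318, θ=0.034, ω=0.089
apply F[17]=+2.076 → step 18: x=-0.144, v=-0.297, θ=0.036, ω=0.074
apply F[18]=+2.023 → step 19: x=-0.150, v=-0.277, θ=0.037, ω=0.061
apply F[19]=+1.960 → step 20: x=-0.155, v=-0.257, θ=0.038, ω=0.048
apply F[20]=+1.890 → step 21: x=-0.160, v=-0.239, θ=0.039, ω=0.037
max |θ| = 0.039 ≤ 0.083 over all 22 states.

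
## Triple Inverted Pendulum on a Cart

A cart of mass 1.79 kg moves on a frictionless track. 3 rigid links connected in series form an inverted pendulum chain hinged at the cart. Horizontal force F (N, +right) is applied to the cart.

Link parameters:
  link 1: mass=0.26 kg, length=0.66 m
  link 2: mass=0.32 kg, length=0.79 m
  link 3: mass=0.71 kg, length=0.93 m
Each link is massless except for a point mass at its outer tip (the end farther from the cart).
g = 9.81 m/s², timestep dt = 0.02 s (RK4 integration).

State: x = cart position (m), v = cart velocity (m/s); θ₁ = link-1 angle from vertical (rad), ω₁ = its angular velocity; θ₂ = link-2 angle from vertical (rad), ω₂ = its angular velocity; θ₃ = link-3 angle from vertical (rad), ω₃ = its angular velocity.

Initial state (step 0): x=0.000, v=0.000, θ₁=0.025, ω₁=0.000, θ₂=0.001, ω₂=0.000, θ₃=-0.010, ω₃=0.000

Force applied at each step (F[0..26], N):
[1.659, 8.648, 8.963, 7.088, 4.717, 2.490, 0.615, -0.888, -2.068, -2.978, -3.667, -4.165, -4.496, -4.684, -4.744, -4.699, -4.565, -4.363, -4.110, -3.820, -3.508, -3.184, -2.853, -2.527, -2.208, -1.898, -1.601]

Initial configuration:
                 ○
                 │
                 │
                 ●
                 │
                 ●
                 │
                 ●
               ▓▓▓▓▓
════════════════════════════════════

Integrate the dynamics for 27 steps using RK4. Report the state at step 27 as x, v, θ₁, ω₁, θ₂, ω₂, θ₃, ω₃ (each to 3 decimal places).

apply F[0]=+1.659 → step 1: x=0.000, v=0.015, θ₁=0.025, ω₁=0.013, θ₂=0.001, ω₂=-0.024, θ₃=-0.010, ω₃=-0.007
apply F[1]=+8.648 → step 2: x=0.001, v=0.108, θ₁=0.024, ω₁=-0.091, θ₂=0.000, ω₂=-0.048, θ₃=-0.010, ω₃=-0.015
apply F[2]=+8.963 → step 3: x=0.005, v=0.205, θ₁=0.021, ω₁=-0.203, θ₂=-0.001, ω₂=-0.072, θ₃=-0.011, ω₃=-0.021
apply F[3]=+7.088 → step 4: x=0.009, v=0.281, θ₁=0.016, ω₁=-0.289, θ₂=-0.003, ω₂=-0.093, θ₃=-0.011, ω₃=-0.028
apply F[4]=+4.717 → step 5: x=0.016, v=0.332, θ₁=0.010, ω₁=-0.342, θ₂=-0.005, ω₂=-0.110, θ₃=-0.012, ω₃=-0.033
apply F[5]=+2.490 → step 6: x=0.022, v=0.359, θ₁=0.003, ω₁=-0.365, θ₂=-0.007, ω₂=-0.122, θ₃=-0.012, ω₃=-0.037
apply F[6]=+0.615 → step 7: x=0.030, v=0.366, θ₁=-0.004, ω₁=-0.367, θ₂=-0.010, ω₂=-0.129, θ₃=-0.013, ω₃=-0.040
apply F[7]=-0.888 → step 8: x=0.037, v=0.357, θ₁=-0.011, ω₁=-0.352, θ₂=-0.012, ω₂=-0.132, θ₃=-0.014, ω₃=-0.042
apply F[8]=-2.068 → step 9: x=0.044, v=0.336, θ₁=-0.018, ω₁=-0.326, θ₂=-0.015, ω₂=-0.130, θ₃=-0.015, ω₃=-0.042
apply F[9]=-2.978 → step 10: x=0.050, v=0.306, θ₁=-0.024, ω₁=-0.292, θ₂=-0.017, ω₂=-0.124, θ₃=-0.016, ω₃=-0.041
apply F[10]=-3.667 → step 11: x=0.056, v=0.269, θ₁=-0.030, ω₁=-0.254, θ₂=-0.020, ω₂=-0.116, θ₃=-0.017, ω₃=-0.040
apply F[11]=-4.165 → step 12: x=0.061, v=0.227, θ₁=-0.034, ω₁=-0.213, θ₂=-0.022, ω₂=-0.104, θ₃=-0.017, ω₃=-0.037
apply F[12]=-4.496 → step 13: x=0.065, v=0.182, θ₁=-0.038, ω₁=-0.171, θ₂=-0.024, ω₂=-0.091, θ₃=-0.018, ω₃=-0.033
apply F[13]=-4.684 → step 14: x=0.068, v=0.135, θ₁=-0.041, ω₁=-0.130, θ₂=-0.026, ω₂=-0.076, θ₃=-0.019, ω₃=-0.029
apply F[14]=-4.744 → step 15: x=0.070, v=0.088, θ₁=-0.043, ω₁=-0.090, θ₂=-0.027, ω₂=-0.060, θ₃=-0.019, ω₃=-0.024
apply F[15]=-4.699 → step 16: x=0.072, v=0.042, θ₁=-0.045, ω₁=-0.053, θ₂=-0.028, ω₂=-0.044, θ₃=-0.020, ω₃=-0.018
apply F[16]=-4.565 → step 17: x=0.072, v=-0.003, θ₁=-0.046, ω₁=-0.019, θ₂=-0.029, ω₂=-0.029, θ₃=-0.020, ω₃=-0.012
apply F[17]=-4.363 → step 18: x=0.072, v=-0.045, θ₁=-0.046, ω₁=0.012, θ₂=-0.029, ω₂=-0.013, θ₃=-0.020, ω₃=-0.006
apply F[18]=-4.110 → step 19: x=0.070, v=-0.084, θ₁=-0.045, ω₁=0.039, θ₂=-0.029, ω₂=0.002, θ₃=-0.020, ω₃=0.001
apply F[19]=-3.820 → step 20: x=0.068, v=-0.121, θ₁=-0.044, ω₁=0.063, θ₂=-0.029, ω₂=0.016, θ₃=-0.020, ω₃=0.007
apply F[20]=-3.508 → step 21: x=0.066, v=-0.154, θ₁=-0.043, ω₁=0.083, θ₂=-0.029, ω₂=0.028, θ₃=-0.020, ω₃=0.013
apply F[21]=-3.184 → step 22: x=0.062, v=-0.183, θ₁=-0.041, ω₁=0.100, θ₂=-0.028, ω₂=0.040, θ₃=-0.019, ω₃=0.019
apply F[22]=-2.853 → step 23: x=0.058, v=-0.210, θ₁=-0.039, ω₁=0.113, θ₂=-0.027, ω₂=0.050, θ₃=-0.019, ω₃=0.025
apply F[23]=-2.527 → step 24: x=0.054, v=-0.233, θ₁=-0.036, ω₁=0.124, θ₂=-0.026, ω₂=0.059, θ₃=-0.018, ω₃=0.030
apply F[24]=-2.208 → step 25: x=0.049, v=-0.252, θ₁=-0.034, ω₁=0.132, θ₂=-0.025, ω₂=0.067, θ₃=-0.018, ω₃=0.035
apply F[25]=-1.898 → step 26: x=0.044, v=-0.269, θ₁=-0.031, ω₁=0.138, θ₂=-0.023, ω₂=0.074, θ₃=-0.017, ω₃=0.040
apply F[26]=-1.601 → step 27: x=0.038, v=-0.283, θ₁=-0.028, ω₁=0.142, θ₂=-0.022, ω₂=0.079, θ₃=-0.016, ω₃=0.044

Answer: x=0.038, v=-0.283, θ₁=-0.028, ω₁=0.142, θ₂=-0.022, ω₂=0.079, θ₃=-0.016, ω₃=0.044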